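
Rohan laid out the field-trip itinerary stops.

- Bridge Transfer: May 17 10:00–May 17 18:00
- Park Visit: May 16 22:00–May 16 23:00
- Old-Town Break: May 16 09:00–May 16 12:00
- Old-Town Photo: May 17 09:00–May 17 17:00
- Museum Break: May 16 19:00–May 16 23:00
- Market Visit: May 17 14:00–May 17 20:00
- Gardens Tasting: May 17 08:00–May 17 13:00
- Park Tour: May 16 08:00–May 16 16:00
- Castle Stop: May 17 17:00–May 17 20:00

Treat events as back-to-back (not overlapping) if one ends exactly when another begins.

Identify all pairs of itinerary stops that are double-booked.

Sorted by start: Park Tour, Old-Town Break, Museum Break, Park Visit, Gardens Tasting, Old-Town Photo, Bridge Transfer, Market Visit, Castle Stop.
Old-Town Break starts before Park Tour ends → Park Tour and Old-Town Break overlap.
Museum Break starts after Park Tour ends, so nothing later overlaps Park Tour either.
Museum Break starts after Old-Town Break ends, so nothing later overlaps Old-Town Break either.
Park Visit starts before Museum Break ends → Museum Break and Park Visit overlap.
Gardens Tasting starts after Museum Break ends, so nothing later overlaps Museum Break either.
Gardens Tasting starts after Park Visit ends, so nothing later overlaps Park Visit either.
Old-Town Photo starts before Gardens Tasting ends → Gardens Tasting and Old-Town Photo overlap.
Bridge Transfer starts before Gardens Tasting ends → Gardens Tasting and Bridge Transfer overlap.
Market Visit starts after Gardens Tasting ends, so nothing later overlaps Gardens Tasting either.
Bridge Transfer starts before Old-Town Photo ends → Old-Town Photo and Bridge Transfer overlap.
Market Visit starts before Old-Town Photo ends → Old-Town Photo and Market Visit overlap.
Castle Stop starts exactly when Old-Town Photo ends (back-to-back, no overlap).
Market Visit starts before Bridge Transfer ends → Bridge Transfer and Market Visit overlap.
Castle Stop starts before Bridge Transfer ends → Bridge Transfer and Castle Stop overlap.
Castle Stop starts before Market Visit ends → Market Visit and Castle Stop overlap.

Bridge Transfer & Castle Stop, Bridge Transfer & Gardens Tasting, Bridge Transfer & Market Visit, Bridge Transfer & Old-Town Photo, Castle Stop & Market Visit, Gardens Tasting & Old-Town Photo, Market Visit & Old-Town Photo, Museum Break & Park Visit, Old-Town Break & Park Tour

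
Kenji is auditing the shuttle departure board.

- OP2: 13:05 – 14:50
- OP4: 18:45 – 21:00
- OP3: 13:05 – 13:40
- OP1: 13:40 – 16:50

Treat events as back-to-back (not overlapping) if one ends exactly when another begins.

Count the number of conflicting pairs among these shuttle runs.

2

Sorted by start: OP2, OP3, OP1, OP4.
OP3 starts before OP2 ends → OP2 and OP3 overlap.
OP1 starts before OP2 ends → OP2 and OP1 overlap.
OP4 starts after OP2 ends.
OP1 starts exactly when OP3 ends (back-to-back, no overlap), so nothing later overlaps OP3 either.
OP4 starts after OP1 ends.
Overlapping pairs: OP1 & OP2, OP2 & OP3 — 2 in total.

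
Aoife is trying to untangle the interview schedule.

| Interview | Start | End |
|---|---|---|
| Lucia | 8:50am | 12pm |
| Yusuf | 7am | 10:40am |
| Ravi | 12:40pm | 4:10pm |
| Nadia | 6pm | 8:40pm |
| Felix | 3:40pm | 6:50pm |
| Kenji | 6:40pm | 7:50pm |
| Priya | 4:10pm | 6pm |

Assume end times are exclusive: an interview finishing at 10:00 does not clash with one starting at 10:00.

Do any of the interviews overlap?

Check each pair: they overlap iff neither finishes before the other starts.
Sorted by start: Yusuf, Lucia, Ravi, Felix, Priya, Nadia, Kenji.
Lucia starts before Yusuf ends → Yusuf and Lucia overlap.
That's a conflict, so the schedule is not conflict-free.

Yes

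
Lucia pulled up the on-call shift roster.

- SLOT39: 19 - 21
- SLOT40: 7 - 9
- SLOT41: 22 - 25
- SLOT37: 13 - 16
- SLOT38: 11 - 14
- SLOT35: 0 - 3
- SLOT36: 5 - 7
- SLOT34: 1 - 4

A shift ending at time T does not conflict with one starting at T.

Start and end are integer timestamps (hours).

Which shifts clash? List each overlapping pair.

SLOT34 & SLOT35, SLOT37 & SLOT38

Sorted by start: SLOT35, SLOT34, SLOT36, SLOT40, SLOT38, SLOT37, SLOT39, SLOT41.
SLOT34 starts before SLOT35 ends → SLOT35 and SLOT34 overlap.
SLOT36 starts after SLOT35 ends, so nothing later overlaps SLOT35 either.
SLOT36 starts after SLOT34 ends, so nothing later overlaps SLOT34 either.
SLOT40 starts exactly when SLOT36 ends (back-to-back, no overlap), so nothing later overlaps SLOT36 either.
SLOT38 starts after SLOT40 ends, so nothing later overlaps SLOT40 either.
SLOT37 starts before SLOT38 ends → SLOT38 and SLOT37 overlap.
SLOT39 starts after SLOT38 ends, so nothing later overlaps SLOT38 either.
SLOT39 starts after SLOT37 ends, so nothing later overlaps SLOT37 either.
SLOT41 starts after SLOT39 ends.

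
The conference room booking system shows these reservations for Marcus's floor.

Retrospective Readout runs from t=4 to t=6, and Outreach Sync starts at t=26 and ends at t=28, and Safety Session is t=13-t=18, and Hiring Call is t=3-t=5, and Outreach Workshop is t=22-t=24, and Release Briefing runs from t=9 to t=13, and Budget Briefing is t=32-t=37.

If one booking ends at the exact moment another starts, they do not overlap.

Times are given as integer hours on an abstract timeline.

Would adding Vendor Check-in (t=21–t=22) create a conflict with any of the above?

No — it doesn't clash with anything

Hiring Call: ends t=5 at or before Vendor Check-in starts t=21 → clear.
Retrospective Readout: ends t=6 at or before Vendor Check-in starts t=21 → clear.
Release Briefing: ends t=13 at or before Vendor Check-in starts t=21 → clear.
Safety Session: ends t=18 at or before Vendor Check-in starts t=21 → clear.
Outreach Workshop: starts t=22 at or after Vendor Check-in ends t=22 → clear.
Outreach Sync: starts t=26 at or after Vendor Check-in ends t=22 → clear.
Budget Briefing: starts t=32 at or after Vendor Check-in ends t=22 → clear.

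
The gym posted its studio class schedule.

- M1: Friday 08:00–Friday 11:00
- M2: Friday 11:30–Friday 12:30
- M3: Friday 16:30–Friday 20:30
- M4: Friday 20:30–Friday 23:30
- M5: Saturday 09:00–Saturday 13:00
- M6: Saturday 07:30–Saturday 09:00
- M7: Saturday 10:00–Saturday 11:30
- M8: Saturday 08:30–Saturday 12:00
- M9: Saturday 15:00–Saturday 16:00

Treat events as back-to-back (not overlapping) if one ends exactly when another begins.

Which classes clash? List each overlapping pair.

M5 & M7, M5 & M8, M6 & M8, M7 & M8

Sorted by start: M1, M2, M3, M4, M6, M8, M5, M7, M9.
M2 starts after M1 ends, so nothing later overlaps M1 either.
M3 starts after M2 ends, so nothing later overlaps M2 either.
M4 starts exactly when M3 ends (back-to-back, no overlap), so nothing later overlaps M3 either.
M6 starts after M4 ends, so nothing later overlaps M4 either.
M8 starts before M6 ends → M6 and M8 overlap.
M5 starts exactly when M6 ends (back-to-back, no overlap), so nothing later overlaps M6 either.
M5 starts before M8 ends → M8 and M5 overlap.
M7 starts before M8 ends → M8 and M7 overlap.
M9 starts after M8 ends.
M7 starts before M5 ends → M5 and M7 overlap.
M9 starts after M5 ends.
M9 starts after M7 ends.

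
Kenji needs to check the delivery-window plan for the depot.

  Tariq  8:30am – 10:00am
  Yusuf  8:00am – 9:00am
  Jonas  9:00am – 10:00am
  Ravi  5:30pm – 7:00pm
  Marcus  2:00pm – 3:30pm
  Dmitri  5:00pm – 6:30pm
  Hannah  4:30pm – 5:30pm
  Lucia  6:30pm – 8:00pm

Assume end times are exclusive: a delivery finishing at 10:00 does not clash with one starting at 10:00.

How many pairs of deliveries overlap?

5

Sorted by start: Yusuf, Tariq, Jonas, Marcus, Hannah, Dmitri, Ravi, Lucia.
Tariq starts before Yusuf ends → Yusuf and Tariq overlap.
Jonas starts exactly when Yusuf ends (back-to-back, no overlap), so Yusuf has no further overlaps.
Jonas starts before Tariq ends → Tariq and Jonas overlap.
Marcus starts after Tariq ends, so Tariq has no further overlaps.
Marcus starts after Jonas ends, so Jonas has no further overlaps.
Hannah starts after Marcus ends, so Marcus has no further overlaps.
Dmitri starts before Hannah ends → Hannah and Dmitri overlap.
Ravi starts exactly when Hannah ends (back-to-back, no overlap), so Hannah has no further overlaps.
Ravi starts before Dmitri ends → Dmitri and Ravi overlap.
Lucia starts exactly when Dmitri ends (back-to-back, no overlap).
Lucia starts before Ravi ends → Ravi and Lucia overlap.
Overlapping pairs: Dmitri & Hannah, Dmitri & Ravi, Jonas & Tariq, Lucia & Ravi, Tariq & Yusuf — 5 in total.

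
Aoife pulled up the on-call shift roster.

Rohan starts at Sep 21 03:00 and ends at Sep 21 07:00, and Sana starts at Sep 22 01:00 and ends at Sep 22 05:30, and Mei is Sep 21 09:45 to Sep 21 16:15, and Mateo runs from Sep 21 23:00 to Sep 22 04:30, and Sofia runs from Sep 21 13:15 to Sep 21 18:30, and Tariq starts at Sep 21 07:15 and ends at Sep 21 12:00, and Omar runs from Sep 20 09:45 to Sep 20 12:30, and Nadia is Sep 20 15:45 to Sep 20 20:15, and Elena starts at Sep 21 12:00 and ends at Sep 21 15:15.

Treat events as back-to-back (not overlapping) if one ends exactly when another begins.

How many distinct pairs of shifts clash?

5

Sorted by start: Omar, Nadia, Rohan, Tariq, Mei, Elena, Sofia, Mateo, Sana.
Nadia starts after Omar ends, so nothing later overlaps Omar either.
Rohan starts after Nadia ends, so nothing later overlaps Nadia either.
Tariq starts after Rohan ends, so nothing later overlaps Rohan either.
Mei starts before Tariq ends → Tariq and Mei overlap.
Elena starts exactly when Tariq ends (back-to-back, no overlap), so nothing later overlaps Tariq either.
Elena starts before Mei ends → Mei and Elena overlap.
Sofia starts before Mei ends → Mei and Sofia overlap.
Mateo starts after Mei ends, so nothing later overlaps Mei either.
Sofia starts before Elena ends → Elena and Sofia overlap.
Mateo starts after Elena ends, so nothing later overlaps Elena either.
Mateo starts after Sofia ends, so nothing later overlaps Sofia either.
Sana starts before Mateo ends → Mateo and Sana overlap.
Overlapping pairs: Elena & Mei, Elena & Sofia, Mateo & Sana, Mei & Sofia, Mei & Tariq — 5 in total.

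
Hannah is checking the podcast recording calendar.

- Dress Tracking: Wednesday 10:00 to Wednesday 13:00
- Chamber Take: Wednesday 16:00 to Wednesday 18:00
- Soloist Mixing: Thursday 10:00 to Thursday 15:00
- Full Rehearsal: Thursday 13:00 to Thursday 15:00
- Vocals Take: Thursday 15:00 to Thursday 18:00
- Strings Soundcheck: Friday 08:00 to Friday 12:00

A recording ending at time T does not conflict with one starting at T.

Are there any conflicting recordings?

Sorted by start: Dress Tracking, Chamber Take, Soloist Mixing, Full Rehearsal, Vocals Take, Strings Soundcheck.
Chamber Take starts after Dress Tracking ends, so nothing later overlaps Dress Tracking either.
Soloist Mixing starts after Chamber Take ends, so nothing later overlaps Chamber Take either.
Full Rehearsal starts before Soloist Mixing ends → Soloist Mixing and Full Rehearsal overlap.
That's a conflict, so the schedule is not conflict-free.

Yes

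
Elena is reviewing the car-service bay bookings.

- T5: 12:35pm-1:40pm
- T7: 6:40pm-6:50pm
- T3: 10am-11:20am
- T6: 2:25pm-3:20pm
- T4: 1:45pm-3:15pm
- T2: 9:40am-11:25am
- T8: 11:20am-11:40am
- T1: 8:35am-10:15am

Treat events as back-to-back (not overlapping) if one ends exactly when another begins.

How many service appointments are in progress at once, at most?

3

Sort all start/end points and keep a running count:
8:35am start T1 → 1
9:40am start T2 → 2
10am start T3 → 3
10:15am end T1 → 2
11:20am end T3 → 1
11:20am start T8 → 2
11:25am end T2 → 1
11:40am end T8 → 0
12:35pm start T5 → 1
1:40pm end T5 → 0
1:45pm start T4 → 1
2:25pm start T6 → 2
3:15pm end T4 → 1
3:20pm end T6 → 0
6:40pm start T7 → 1
6:50pm end T7 → 0
Peak is 3, at 10am (T1, T2, T3).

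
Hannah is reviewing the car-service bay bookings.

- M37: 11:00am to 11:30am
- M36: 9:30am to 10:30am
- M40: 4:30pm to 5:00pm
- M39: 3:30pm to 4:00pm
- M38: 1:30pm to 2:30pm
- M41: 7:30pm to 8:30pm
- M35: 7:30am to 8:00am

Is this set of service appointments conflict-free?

Yes

Sorted by start: M35, M36, M37, M38, M39, M40, M41.
M36 starts after M35 ends; M35 is clear from here.
M37 starts after M36 ends; M36 is clear from here.
M38 starts after M37 ends; M37 is clear from here.
M39 starts after M38 ends; M38 is clear from here.
M40 starts after M39 ends; M39 is clear from here.
M41 starts after M40 ends.
Every pair is clear; the schedule has no overlaps.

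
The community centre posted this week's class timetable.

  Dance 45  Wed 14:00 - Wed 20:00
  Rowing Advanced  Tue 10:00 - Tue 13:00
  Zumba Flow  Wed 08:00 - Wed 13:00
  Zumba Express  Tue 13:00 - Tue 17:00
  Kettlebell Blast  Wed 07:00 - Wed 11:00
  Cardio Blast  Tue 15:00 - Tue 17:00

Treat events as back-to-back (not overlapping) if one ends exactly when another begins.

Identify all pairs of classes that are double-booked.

Cardio Blast & Zumba Express, Kettlebell Blast & Zumba Flow

Sorted by start: Rowing Advanced, Zumba Express, Cardio Blast, Kettlebell Blast, Zumba Flow, Dance 45.
Zumba Express starts exactly when Rowing Advanced ends (back-to-back, no overlap) — done with Rowing Advanced.
Cardio Blast starts before Zumba Express ends → Zumba Express and Cardio Blast overlap.
Kettlebell Blast starts after Zumba Express ends — done with Zumba Express.
Kettlebell Blast starts after Cardio Blast ends — done with Cardio Blast.
Zumba Flow starts before Kettlebell Blast ends → Kettlebell Blast and Zumba Flow overlap.
Dance 45 starts after Kettlebell Blast ends.
Dance 45 starts after Zumba Flow ends.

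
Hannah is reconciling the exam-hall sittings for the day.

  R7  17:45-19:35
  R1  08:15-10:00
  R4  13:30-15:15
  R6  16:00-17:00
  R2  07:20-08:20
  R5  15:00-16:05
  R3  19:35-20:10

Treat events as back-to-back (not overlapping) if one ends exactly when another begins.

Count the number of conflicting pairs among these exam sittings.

3

Check each pair: they overlap iff neither finishes before the other starts.
Sorted by start: R2, R1, R4, R5, R6, R7, R3.
R1 starts before R2 ends → R2 and R1 overlap.
R4 starts after R2 ends, so R2 has no further overlaps.
R4 starts after R1 ends, so R1 has no further overlaps.
R5 starts before R4 ends → R4 and R5 overlap.
R6 starts after R4 ends, so R4 has no further overlaps.
R6 starts before R5 ends → R5 and R6 overlap.
R7 starts after R5 ends, so R5 has no further overlaps.
R7 starts after R6 ends, so R6 has no further overlaps.
R3 starts exactly when R7 ends (back-to-back, no overlap).
Overlapping pairs: R1 & R2, R4 & R5, R5 & R6 — 3 in total.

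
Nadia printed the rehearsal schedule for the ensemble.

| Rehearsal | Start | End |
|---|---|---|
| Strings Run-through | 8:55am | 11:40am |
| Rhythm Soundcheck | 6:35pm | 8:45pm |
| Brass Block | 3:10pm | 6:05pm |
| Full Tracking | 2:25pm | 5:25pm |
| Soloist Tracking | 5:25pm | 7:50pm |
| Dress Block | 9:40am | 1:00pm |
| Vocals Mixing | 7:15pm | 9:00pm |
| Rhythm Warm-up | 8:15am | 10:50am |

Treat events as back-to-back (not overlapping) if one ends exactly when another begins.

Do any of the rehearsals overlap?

Yes

Sorted by start: Rhythm Warm-up, Strings Run-through, Dress Block, Full Tracking, Brass Block, Soloist Tracking, Rhythm Soundcheck, Vocals Mixing.
Strings Run-through starts before Rhythm Warm-up ends → Rhythm Warm-up and Strings Run-through overlap.
That's a conflict, so the schedule is not conflict-free.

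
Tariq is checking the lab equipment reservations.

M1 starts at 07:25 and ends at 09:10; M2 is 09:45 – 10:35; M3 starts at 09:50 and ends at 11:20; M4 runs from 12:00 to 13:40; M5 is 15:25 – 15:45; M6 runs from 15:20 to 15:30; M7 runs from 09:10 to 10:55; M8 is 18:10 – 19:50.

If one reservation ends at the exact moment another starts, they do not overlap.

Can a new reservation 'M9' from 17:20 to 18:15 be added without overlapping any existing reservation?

No — it overlaps M8

M1: ends 09:10 at or before M9 starts 17:20 → clear.
M7: ends 10:55 at or before M9 starts 17:20 → clear.
M2: ends 10:35 at or before M9 starts 17:20 → clear.
M3: ends 11:20 at or before M9 starts 17:20 → clear.
M4: ends 13:40 at or before M9 starts 17:20 → clear.
M6: ends 15:30 at or before M9 starts 17:20 → clear.
M5: ends 15:45 at or before M9 starts 17:20 → clear.
M8: starts 18:10 before M9 ends 18:15, and ends 19:50 after M9 starts 17:20 → overlap.
M9 overlaps M8.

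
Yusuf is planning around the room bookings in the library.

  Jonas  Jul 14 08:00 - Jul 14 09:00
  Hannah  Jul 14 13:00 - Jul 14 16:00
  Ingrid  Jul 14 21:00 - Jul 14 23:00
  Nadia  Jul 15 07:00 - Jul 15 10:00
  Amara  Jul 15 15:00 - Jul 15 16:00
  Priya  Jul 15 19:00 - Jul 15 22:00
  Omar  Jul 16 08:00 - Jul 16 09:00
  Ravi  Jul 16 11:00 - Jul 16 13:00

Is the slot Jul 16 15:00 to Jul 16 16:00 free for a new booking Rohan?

Yes — the slot is free

Jonas: ends Jul 14 09:00 at or before Rohan starts Jul 16 15:00 → clear.
Hannah: ends Jul 14 16:00 at or before Rohan starts Jul 16 15:00 → clear.
Ingrid: ends Jul 14 23:00 at or before Rohan starts Jul 16 15:00 → clear.
Nadia: ends Jul 15 10:00 at or before Rohan starts Jul 16 15:00 → clear.
Amara: ends Jul 15 16:00 at or before Rohan starts Jul 16 15:00 → clear.
Priya: ends Jul 15 22:00 at or before Rohan starts Jul 16 15:00 → clear.
Omar: ends Jul 16 09:00 at or before Rohan starts Jul 16 15:00 → clear.
Ravi: ends Jul 16 13:00 at or before Rohan starts Jul 16 15:00 → clear.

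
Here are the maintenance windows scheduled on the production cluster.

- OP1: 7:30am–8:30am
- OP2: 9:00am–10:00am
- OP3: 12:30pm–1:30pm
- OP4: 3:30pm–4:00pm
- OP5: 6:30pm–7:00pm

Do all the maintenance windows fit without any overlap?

Yes

Check each pair: they overlap iff neither finishes before the other starts.
Sorted by start: OP1, OP2, OP3, OP4, OP5.
OP2 starts after OP1 ends, so nothing later overlaps OP1 either.
OP3 starts after OP2 ends, so nothing later overlaps OP2 either.
OP4 starts after OP3 ends, so nothing later overlaps OP3 either.
OP5 starts after OP4 ends.
Every pair is clear; the schedule has no overlaps.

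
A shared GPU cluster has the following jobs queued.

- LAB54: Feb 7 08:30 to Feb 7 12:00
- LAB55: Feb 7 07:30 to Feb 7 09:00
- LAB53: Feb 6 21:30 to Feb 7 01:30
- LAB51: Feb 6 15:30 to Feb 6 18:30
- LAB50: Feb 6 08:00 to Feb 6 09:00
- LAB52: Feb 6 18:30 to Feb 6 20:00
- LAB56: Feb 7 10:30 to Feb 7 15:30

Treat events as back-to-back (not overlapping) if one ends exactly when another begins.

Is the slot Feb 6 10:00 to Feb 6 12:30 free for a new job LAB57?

Yes — the slot is free

LAB50: ends Feb 6 09:00 at or before LAB57 starts Feb 6 10:00 → clear.
LAB51: starts Feb 6 15:30 at or after LAB57 ends Feb 6 12:30 → clear.
LAB52: starts Feb 6 18:30 at or after LAB57 ends Feb 6 12:30 → clear.
LAB53: starts Feb 6 21:30 at or after LAB57 ends Feb 6 12:30 → clear.
LAB55: starts Feb 7 07:30 at or after LAB57 ends Feb 6 12:30 → clear.
LAB54: starts Feb 7 08:30 at or after LAB57 ends Feb 6 12:30 → clear.
LAB56: starts Feb 7 10:30 at or after LAB57 ends Feb 6 12:30 → clear.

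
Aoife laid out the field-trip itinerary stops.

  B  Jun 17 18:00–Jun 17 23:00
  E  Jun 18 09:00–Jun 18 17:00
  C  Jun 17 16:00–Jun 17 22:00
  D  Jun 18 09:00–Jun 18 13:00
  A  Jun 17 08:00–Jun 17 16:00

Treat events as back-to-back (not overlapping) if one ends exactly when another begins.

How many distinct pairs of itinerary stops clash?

Check each pair: they overlap iff neither finishes before the other starts.
Sorted by start: A, C, B, D, E.
C starts exactly when A ends (back-to-back, no overlap), so A has no further overlaps.
B starts before C ends → C and B overlap.
D starts after C ends, so C has no further overlaps.
D starts after B ends, so B has no further overlaps.
E starts before D ends → D and E overlap.
Overlapping pairs: B & C, D & E — 2 in total.

2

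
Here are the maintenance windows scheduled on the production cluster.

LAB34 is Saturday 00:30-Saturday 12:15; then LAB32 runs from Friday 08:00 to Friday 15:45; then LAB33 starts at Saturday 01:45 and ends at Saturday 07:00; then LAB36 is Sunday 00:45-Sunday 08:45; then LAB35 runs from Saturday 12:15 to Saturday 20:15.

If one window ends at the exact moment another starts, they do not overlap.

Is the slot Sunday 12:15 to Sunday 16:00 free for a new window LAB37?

Yes — the slot is free

LAB32: ends Friday 15:45 at or before LAB37 starts Sunday 12:15 → clear.
LAB34: ends Saturday 12:15 at or before LAB37 starts Sunday 12:15 → clear.
LAB33: ends Saturday 07:00 at or before LAB37 starts Sunday 12:15 → clear.
LAB35: ends Saturday 20:15 at or before LAB37 starts Sunday 12:15 → clear.
LAB36: ends Sunday 08:45 at or before LAB37 starts Sunday 12:15 → clear.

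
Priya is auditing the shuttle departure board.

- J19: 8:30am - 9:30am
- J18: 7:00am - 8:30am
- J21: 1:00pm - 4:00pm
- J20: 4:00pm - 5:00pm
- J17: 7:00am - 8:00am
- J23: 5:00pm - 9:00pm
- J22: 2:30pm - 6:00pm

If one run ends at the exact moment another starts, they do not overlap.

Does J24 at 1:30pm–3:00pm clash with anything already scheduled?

J17: ends 8:00am at or before J24 starts 1:30pm → clear.
J18: ends 8:30am at or before J24 starts 1:30pm → clear.
J19: ends 9:30am at or before J24 starts 1:30pm → clear.
J21: starts 1:00pm before J24 ends 3:00pm, and ends 4:00pm after J24 starts 1:30pm → overlap.
J22: starts 2:30pm before J24 ends 3:00pm, and ends 6:00pm after J24 starts 1:30pm → overlap.
J20: starts 4:00pm at or after J24 ends 3:00pm → clear.
J23: starts 5:00pm at or after J24 ends 3:00pm → clear.
J24 overlaps J21, J22.

Yes — it overlaps J21, J22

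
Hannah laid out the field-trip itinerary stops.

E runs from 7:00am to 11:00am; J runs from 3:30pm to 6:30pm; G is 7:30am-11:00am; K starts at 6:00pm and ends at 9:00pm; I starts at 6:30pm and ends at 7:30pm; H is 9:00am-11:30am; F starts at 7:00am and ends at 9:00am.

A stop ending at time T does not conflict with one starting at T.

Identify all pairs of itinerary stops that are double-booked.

E & F, E & G, E & H, F & G, G & H, I & K, J & K

Sorted by start: E, F, G, H, J, K, I.
F starts before E ends → E and F overlap.
G starts before E ends → E and G overlap.
H starts before E ends → E and H overlap.
J starts after E ends — done with E.
G starts before F ends → F and G overlap.
H starts exactly when F ends (back-to-back, no overlap) — done with F.
H starts before G ends → G and H overlap.
J starts after G ends — done with G.
J starts after H ends — done with H.
K starts before J ends → J and K overlap.
I starts exactly when J ends (back-to-back, no overlap).
I starts before K ends → K and I overlap.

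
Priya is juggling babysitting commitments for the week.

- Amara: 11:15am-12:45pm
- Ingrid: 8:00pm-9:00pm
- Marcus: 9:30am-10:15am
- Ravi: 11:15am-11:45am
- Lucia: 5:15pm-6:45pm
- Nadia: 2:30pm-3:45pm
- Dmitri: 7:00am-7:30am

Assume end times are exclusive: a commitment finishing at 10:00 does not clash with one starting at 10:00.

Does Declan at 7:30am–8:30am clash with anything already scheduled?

Dmitri: ends 7:30am at or before Declan starts 7:30am → clear.
Marcus: starts 9:30am at or after Declan ends 8:30am → clear.
Ravi: starts 11:15am at or after Declan ends 8:30am → clear.
Amara: starts 11:15am at or after Declan ends 8:30am → clear.
Nadia: starts 2:30pm at or after Declan ends 8:30am → clear.
Lucia: starts 5:15pm at or after Declan ends 8:30am → clear.
Ingrid: starts 8:00pm at or after Declan ends 8:30am → clear.

No — it doesn't clash with anything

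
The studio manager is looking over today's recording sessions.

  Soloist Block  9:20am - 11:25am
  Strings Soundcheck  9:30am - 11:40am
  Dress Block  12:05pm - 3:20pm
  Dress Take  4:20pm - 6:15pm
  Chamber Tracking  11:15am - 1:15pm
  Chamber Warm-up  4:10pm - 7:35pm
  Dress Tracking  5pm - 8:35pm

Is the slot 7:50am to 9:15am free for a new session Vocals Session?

Yes — the slot is free

Soloist Block: starts 9:20am at or after Vocals Session ends 9:15am → clear.
Strings Soundcheck: starts 9:30am at or after Vocals Session ends 9:15am → clear.
Chamber Tracking: starts 11:15am at or after Vocals Session ends 9:15am → clear.
Dress Block: starts 12:05pm at or after Vocals Session ends 9:15am → clear.
Chamber Warm-up: starts 4:10pm at or after Vocals Session ends 9:15am → clear.
Dress Take: starts 4:20pm at or after Vocals Session ends 9:15am → clear.
Dress Tracking: starts 5pm at or after Vocals Session ends 9:15am → clear.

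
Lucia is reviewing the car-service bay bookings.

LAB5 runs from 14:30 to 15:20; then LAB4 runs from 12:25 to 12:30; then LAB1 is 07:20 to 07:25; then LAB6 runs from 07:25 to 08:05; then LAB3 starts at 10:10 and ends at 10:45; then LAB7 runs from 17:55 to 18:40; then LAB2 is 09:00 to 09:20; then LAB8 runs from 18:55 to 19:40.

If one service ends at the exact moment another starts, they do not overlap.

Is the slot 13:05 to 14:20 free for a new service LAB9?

Yes — the slot is free

LAB1: ends 07:25 at or before LAB9 starts 13:05 → clear.
LAB6: ends 08:05 at or before LAB9 starts 13:05 → clear.
LAB2: ends 09:20 at or before LAB9 starts 13:05 → clear.
LAB3: ends 10:45 at or before LAB9 starts 13:05 → clear.
LAB4: ends 12:30 at or before LAB9 starts 13:05 → clear.
LAB5: starts 14:30 at or after LAB9 ends 14:20 → clear.
LAB7: starts 17:55 at or after LAB9 ends 14:20 → clear.
LAB8: starts 18:55 at or after LAB9 ends 14:20 → clear.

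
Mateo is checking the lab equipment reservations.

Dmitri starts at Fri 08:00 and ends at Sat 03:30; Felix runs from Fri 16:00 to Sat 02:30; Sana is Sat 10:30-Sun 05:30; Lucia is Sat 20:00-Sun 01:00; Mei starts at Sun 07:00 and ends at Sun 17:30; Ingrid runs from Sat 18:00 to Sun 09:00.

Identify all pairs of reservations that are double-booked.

Check each pair: they overlap iff neither finishes before the other starts.
Sorted by start: Dmitri, Felix, Sana, Ingrid, Lucia, Mei.
Felix starts before Dmitri ends → Dmitri and Felix overlap.
Sana starts after Dmitri ends; Dmitri is clear from here.
Sana starts after Felix ends; Felix is clear from here.
Ingrid starts before Sana ends → Sana and Ingrid overlap.
Lucia starts before Sana ends → Sana and Lucia overlap.
Mei starts after Sana ends.
Lucia starts before Ingrid ends → Ingrid and Lucia overlap.
Mei starts before Ingrid ends → Ingrid and Mei overlap.
Mei starts after Lucia ends.

Dmitri & Felix, Ingrid & Lucia, Ingrid & Mei, Ingrid & Sana, Lucia & Sana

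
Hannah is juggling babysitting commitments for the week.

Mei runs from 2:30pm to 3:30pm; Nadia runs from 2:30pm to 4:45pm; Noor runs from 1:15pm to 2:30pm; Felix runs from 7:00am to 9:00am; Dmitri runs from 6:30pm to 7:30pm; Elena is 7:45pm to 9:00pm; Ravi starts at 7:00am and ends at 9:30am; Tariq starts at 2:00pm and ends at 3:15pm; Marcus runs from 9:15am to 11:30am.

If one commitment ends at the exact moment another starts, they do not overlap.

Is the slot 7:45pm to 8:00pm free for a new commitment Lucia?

Ravi: ends 9:30am at or before Lucia starts 7:45pm → clear.
Felix: ends 9:00am at or before Lucia starts 7:45pm → clear.
Marcus: ends 11:30am at or before Lucia starts 7:45pm → clear.
Noor: ends 2:30pm at or before Lucia starts 7:45pm → clear.
Tariq: ends 3:15pm at or before Lucia starts 7:45pm → clear.
Mei: ends 3:30pm at or before Lucia starts 7:45pm → clear.
Nadia: ends 4:45pm at or before Lucia starts 7:45pm → clear.
Dmitri: ends 7:30pm at or before Lucia starts 7:45pm → clear.
Elena: starts 7:45pm before Lucia ends 8:00pm, and ends 9:00pm after Lucia starts 7:45pm → overlap.
Lucia overlaps Elena.

No — it overlaps Elena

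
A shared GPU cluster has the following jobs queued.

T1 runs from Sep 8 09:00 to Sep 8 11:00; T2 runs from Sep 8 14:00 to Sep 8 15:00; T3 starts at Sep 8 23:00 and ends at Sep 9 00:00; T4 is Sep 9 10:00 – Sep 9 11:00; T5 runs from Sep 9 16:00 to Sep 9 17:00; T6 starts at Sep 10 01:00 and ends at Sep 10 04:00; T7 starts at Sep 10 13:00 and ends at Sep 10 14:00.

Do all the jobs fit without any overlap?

Two intervals overlap when each starts before the other ends.
Sorted by start: T1, T2, T3, T4, T5, T6, T7.
T2 starts after T1 ends; T1 is clear from here.
T3 starts after T2 ends; T2 is clear from here.
T4 starts after T3 ends; T3 is clear from here.
T5 starts after T4 ends; T4 is clear from here.
T6 starts after T5 ends; T5 is clear from here.
T7 starts after T6 ends.
Every pair is clear; the schedule has no overlaps.

Yes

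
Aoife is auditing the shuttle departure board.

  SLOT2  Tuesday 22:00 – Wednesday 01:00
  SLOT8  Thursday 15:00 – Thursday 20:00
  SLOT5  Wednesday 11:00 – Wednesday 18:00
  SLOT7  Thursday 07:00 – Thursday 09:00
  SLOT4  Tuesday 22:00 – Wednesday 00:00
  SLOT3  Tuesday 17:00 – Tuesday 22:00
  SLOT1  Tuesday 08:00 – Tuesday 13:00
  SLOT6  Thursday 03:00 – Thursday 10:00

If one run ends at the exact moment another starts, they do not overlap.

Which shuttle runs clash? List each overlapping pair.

Check each pair: they overlap iff neither finishes before the other starts.
Sorted by start: SLOT1, SLOT3, SLOT2, SLOT4, SLOT5, SLOT6, SLOT7, SLOT8.
SLOT3 starts after SLOT1 ends — done with SLOT1.
SLOT2 starts exactly when SLOT3 ends (back-to-back, no overlap) — done with SLOT3.
SLOT4 starts before SLOT2 ends → SLOT2 and SLOT4 overlap.
SLOT5 starts after SLOT2 ends — done with SLOT2.
SLOT5 starts after SLOT4 ends — done with SLOT4.
SLOT6 starts after SLOT5 ends — done with SLOT5.
SLOT7 starts before SLOT6 ends → SLOT6 and SLOT7 overlap.
SLOT8 starts after SLOT6 ends.
SLOT8 starts after SLOT7 ends.

SLOT2 & SLOT4, SLOT6 & SLOT7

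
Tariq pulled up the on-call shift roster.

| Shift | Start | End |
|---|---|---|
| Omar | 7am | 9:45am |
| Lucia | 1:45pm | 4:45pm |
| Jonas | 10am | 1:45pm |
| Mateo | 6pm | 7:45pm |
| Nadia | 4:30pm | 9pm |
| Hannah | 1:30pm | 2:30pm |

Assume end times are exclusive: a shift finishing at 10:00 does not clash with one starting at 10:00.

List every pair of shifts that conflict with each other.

Sorted by start: Omar, Jonas, Hannah, Lucia, Nadia, Mateo.
Jonas starts after Omar ends, so nothing later overlaps Omar either.
Hannah starts before Jonas ends → Jonas and Hannah overlap.
Lucia starts exactly when Jonas ends (back-to-back, no overlap), so nothing later overlaps Jonas either.
Lucia starts before Hannah ends → Hannah and Lucia overlap.
Nadia starts after Hannah ends, so nothing later overlaps Hannah either.
Nadia starts before Lucia ends → Lucia and Nadia overlap.
Mateo starts after Lucia ends.
Mateo starts before Nadia ends → Nadia and Mateo overlap.

Hannah & Jonas, Hannah & Lucia, Lucia & Nadia, Mateo & Nadia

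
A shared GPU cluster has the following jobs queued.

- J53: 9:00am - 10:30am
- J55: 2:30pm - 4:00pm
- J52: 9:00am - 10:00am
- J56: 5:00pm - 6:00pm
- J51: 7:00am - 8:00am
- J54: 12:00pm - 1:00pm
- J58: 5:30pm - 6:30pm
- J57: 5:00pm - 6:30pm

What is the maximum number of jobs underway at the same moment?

Walk through starts and ends in time order (an end at T is processed before a start at T):
7:00am start J51 → 1
8:00am end J51 → 0
9:00am start J52 → 1
9:00am start J53 → 2
10:00am end J52 → 1
10:30am end J53 → 0
12:00pm start J54 → 1
1:00pm end J54 → 0
2:30pm start J55 → 1
4:00pm end J55 → 0
5:00pm start J56 → 1
5:00pm start J57 → 2
5:30pm start J58 → 3
6:00pm end J56 → 2
6:30pm end J57 → 1
6:30pm end J58 → 0
Peak is 3, at 5:30pm (J56, J57, J58).

3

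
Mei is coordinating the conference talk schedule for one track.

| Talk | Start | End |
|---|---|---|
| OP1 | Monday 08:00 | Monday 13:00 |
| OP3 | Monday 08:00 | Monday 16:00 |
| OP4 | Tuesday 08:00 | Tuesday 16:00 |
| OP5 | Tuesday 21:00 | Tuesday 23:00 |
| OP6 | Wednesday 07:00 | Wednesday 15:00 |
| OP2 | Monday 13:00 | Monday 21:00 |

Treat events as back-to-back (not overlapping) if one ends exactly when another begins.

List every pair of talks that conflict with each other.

OP1 & OP3, OP2 & OP3

Check each pair: they overlap iff neither finishes before the other starts.
Sorted by start: OP1, OP3, OP2, OP4, OP5, OP6.
OP3 starts before OP1 ends → OP1 and OP3 overlap.
OP2 starts exactly when OP1 ends (back-to-back, no overlap), so OP1 has no further overlaps.
OP2 starts before OP3 ends → OP3 and OP2 overlap.
OP4 starts after OP3 ends, so OP3 has no further overlaps.
OP4 starts after OP2 ends, so OP2 has no further overlaps.
OP5 starts after OP4 ends, so OP4 has no further overlaps.
OP6 starts after OP5 ends.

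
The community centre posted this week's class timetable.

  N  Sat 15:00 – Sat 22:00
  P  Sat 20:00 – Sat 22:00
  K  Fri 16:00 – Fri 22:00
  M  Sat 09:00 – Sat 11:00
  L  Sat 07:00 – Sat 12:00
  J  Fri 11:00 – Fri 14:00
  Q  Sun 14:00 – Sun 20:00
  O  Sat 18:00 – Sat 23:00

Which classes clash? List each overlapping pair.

Check each pair: they overlap iff neither finishes before the other starts.
Sorted by start: J, K, L, M, N, O, P, Q.
K starts after J ends — done with J.
L starts after K ends — done with K.
M starts before L ends → L and M overlap.
N starts after L ends — done with L.
N starts after M ends — done with M.
O starts before N ends → N and O overlap.
P starts before N ends → N and P overlap.
Q starts after N ends.
P starts before O ends → O and P overlap.
Q starts after O ends.
Q starts after P ends.

L & M, N & O, N & P, O & P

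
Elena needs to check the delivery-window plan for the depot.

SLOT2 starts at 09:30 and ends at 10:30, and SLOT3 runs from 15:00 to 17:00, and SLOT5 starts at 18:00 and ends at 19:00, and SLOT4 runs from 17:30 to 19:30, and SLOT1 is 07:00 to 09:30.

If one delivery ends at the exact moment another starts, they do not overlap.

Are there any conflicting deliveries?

Yes

Sorted by start: SLOT1, SLOT2, SLOT3, SLOT4, SLOT5.
SLOT2 starts exactly when SLOT1 ends (back-to-back, no overlap), so nothing later overlaps SLOT1 either.
SLOT3 starts after SLOT2 ends, so nothing later overlaps SLOT2 either.
SLOT4 starts after SLOT3 ends, so nothing later overlaps SLOT3 either.
SLOT5 starts before SLOT4 ends → SLOT4 and SLOT5 overlap.
That's a conflict, so the schedule is not conflict-free.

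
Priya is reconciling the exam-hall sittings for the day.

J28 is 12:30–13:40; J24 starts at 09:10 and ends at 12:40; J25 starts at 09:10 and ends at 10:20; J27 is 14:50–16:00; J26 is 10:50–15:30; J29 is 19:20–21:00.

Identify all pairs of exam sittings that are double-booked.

Check each pair: they overlap iff neither finishes before the other starts.
Sorted by start: J24, J25, J26, J28, J27, J29.
J25 starts before J24 ends → J24 and J25 overlap.
J26 starts before J24 ends → J24 and J26 overlap.
J28 starts before J24 ends → J24 and J28 overlap.
J27 starts after J24 ends; J24 is clear from here.
J26 starts after J25 ends; J25 is clear from here.
J28 starts before J26 ends → J26 and J28 overlap.
J27 starts before J26 ends → J26 and J27 overlap.
J29 starts after J26 ends.
J27 starts after J28 ends; J28 is clear from here.
J29 starts after J27 ends.

J24 & J25, J24 & J26, J24 & J28, J26 & J27, J26 & J28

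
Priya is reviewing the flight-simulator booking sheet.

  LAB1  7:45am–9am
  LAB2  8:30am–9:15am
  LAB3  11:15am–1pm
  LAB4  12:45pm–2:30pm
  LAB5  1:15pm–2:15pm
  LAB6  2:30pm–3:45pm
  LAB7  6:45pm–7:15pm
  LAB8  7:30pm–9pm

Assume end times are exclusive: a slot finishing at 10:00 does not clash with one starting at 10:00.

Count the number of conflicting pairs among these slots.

Sorted by start: LAB1, LAB2, LAB3, LAB4, LAB5, LAB6, LAB7, LAB8.
LAB2 starts before LAB1 ends → LAB1 and LAB2 overlap.
LAB3 starts after LAB1 ends, so nothing later overlaps LAB1 either.
LAB3 starts after LAB2 ends, so nothing later overlaps LAB2 either.
LAB4 starts before LAB3 ends → LAB3 and LAB4 overlap.
LAB5 starts after LAB3 ends, so nothing later overlaps LAB3 either.
LAB5 starts before LAB4 ends → LAB4 and LAB5 overlap.
LAB6 starts exactly when LAB4 ends (back-to-back, no overlap), so nothing later overlaps LAB4 either.
LAB6 starts after LAB5 ends, so nothing later overlaps LAB5 either.
LAB7 starts after LAB6 ends, so nothing later overlaps LAB6 either.
LAB8 starts after LAB7 ends.
Overlapping pairs: LAB1 & LAB2, LAB3 & LAB4, LAB4 & LAB5 — 3 in total.

3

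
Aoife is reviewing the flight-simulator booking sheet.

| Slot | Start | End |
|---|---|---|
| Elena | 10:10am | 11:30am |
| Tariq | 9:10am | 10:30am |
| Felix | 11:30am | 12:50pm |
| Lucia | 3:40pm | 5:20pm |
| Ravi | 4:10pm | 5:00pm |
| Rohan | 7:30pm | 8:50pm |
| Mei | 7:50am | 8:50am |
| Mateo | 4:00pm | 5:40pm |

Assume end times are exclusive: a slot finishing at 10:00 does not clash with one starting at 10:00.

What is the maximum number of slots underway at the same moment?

3

Sweep the timeline, counting +1 at each start and −1 at each end (ends before starts at a tie):
7:50am start Mei → 1
8:50am end Mei → 0
9:10am start Tariq → 1
10:10am start Elena → 2
10:30am end Tariq → 1
11:30am end Elena → 0
11:30am start Felix → 1
12:50pm end Felix → 0
3:40pm start Lucia → 1
4:00pm start Mateo → 2
4:10pm start Ravi → 3
5:00pm end Ravi → 2
5:20pm end Lucia → 1
5:40pm end Mateo → 0
7:30pm start Rohan → 1
8:50pm end Rohan → 0
Peak is 3, at 4:10pm (Lucia, Mateo, Ravi).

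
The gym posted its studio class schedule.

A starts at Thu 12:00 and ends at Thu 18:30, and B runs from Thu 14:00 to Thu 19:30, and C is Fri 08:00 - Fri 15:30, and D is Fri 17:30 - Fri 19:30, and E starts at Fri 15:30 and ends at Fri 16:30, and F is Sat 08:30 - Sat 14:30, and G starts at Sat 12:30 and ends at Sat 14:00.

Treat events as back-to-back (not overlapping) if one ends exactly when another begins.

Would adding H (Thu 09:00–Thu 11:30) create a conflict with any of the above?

No — it doesn't clash with anything

A: starts Thu 12:00 at or after H ends Thu 11:30 → clear.
B: starts Thu 14:00 at or after H ends Thu 11:30 → clear.
C: starts Fri 08:00 at or after H ends Thu 11:30 → clear.
E: starts Fri 15:30 at or after H ends Thu 11:30 → clear.
D: starts Fri 17:30 at or after H ends Thu 11:30 → clear.
F: starts Sat 08:30 at or after H ends Thu 11:30 → clear.
G: starts Sat 12:30 at or after H ends Thu 11:30 → clear.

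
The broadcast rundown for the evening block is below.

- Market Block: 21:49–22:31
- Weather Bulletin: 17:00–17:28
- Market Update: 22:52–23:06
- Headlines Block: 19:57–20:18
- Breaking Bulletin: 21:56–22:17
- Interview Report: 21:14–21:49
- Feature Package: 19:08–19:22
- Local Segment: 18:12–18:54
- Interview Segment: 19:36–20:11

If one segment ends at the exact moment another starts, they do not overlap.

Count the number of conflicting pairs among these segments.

2

Sorted by start: Weather Bulletin, Local Segment, Feature Package, Interview Segment, Headlines Block, Interview Report, Market Block, Breaking Bulletin, Market Update.
Local Segment starts after Weather Bulletin ends — done with Weather Bulletin.
Feature Package starts after Local Segment ends — done with Local Segment.
Interview Segment starts after Feature Package ends — done with Feature Package.
Headlines Block starts before Interview Segment ends → Interview Segment and Headlines Block overlap.
Interview Report starts after Interview Segment ends — done with Interview Segment.
Interview Report starts after Headlines Block ends — done with Headlines Block.
Market Block starts exactly when Interview Report ends (back-to-back, no overlap) — done with Interview Report.
Breaking Bulletin starts before Market Block ends → Market Block and Breaking Bulletin overlap.
Market Update starts after Market Block ends.
Market Update starts after Breaking Bulletin ends.
Overlapping pairs: Breaking Bulletin & Market Block, Headlines Block & Interview Segment — 2 in total.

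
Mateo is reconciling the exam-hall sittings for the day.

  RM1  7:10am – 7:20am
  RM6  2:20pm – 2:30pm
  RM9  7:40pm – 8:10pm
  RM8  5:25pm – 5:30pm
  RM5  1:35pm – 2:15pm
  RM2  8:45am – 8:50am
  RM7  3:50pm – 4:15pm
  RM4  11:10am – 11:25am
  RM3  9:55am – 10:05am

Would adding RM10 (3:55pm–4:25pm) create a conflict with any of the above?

Yes — it overlaps RM7

RM1: ends 7:20am at or before RM10 starts 3:55pm → clear.
RM2: ends 8:50am at or before RM10 starts 3:55pm → clear.
RM3: ends 10:05am at or before RM10 starts 3:55pm → clear.
RM4: ends 11:25am at or before RM10 starts 3:55pm → clear.
RM5: ends 2:15pm at or before RM10 starts 3:55pm → clear.
RM6: ends 2:30pm at or before RM10 starts 3:55pm → clear.
RM7: starts 3:50pm before RM10 ends 4:25pm, and ends 4:15pm after RM10 starts 3:55pm → overlap.
RM8: starts 5:25pm at or after RM10 ends 4:25pm → clear.
RM9: starts 7:40pm at or after RM10 ends 4:25pm → clear.
RM10 overlaps RM7.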